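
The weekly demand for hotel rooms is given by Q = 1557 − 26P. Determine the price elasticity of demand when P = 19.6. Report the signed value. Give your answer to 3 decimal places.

At P = 19.6, Q = 1047.400.
dQ/dP = −26.
ε = (dQ/dP)(P/Q) = (-26)(19.6/1047.400).
|ε| < 1, so demand is inelastic at this price.

-0.487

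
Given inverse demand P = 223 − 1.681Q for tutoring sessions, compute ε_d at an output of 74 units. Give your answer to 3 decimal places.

-0.793

At Q = 74, P = 223 − 1.681(74) = 98.61.
dP/dQ = −1.681, so dQ/dP = 1/(−1.681) = -0.595.
ε = (dQ/dP)(P/Q) = (-0.595)(98.61/74).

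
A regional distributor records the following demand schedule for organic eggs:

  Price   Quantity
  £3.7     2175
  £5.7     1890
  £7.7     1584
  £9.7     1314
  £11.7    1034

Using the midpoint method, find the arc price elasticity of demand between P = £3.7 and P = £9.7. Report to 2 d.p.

-0.55

At P = 3.7, Q = 2175; at P = 9.7, Q = 1314.
ΔQ = -861, ΔP = 6.0. Midpoints: P̄ = 6.70, Q̄ = 1744.5.
ε = (ΔQ/ΔP)(P̄/Q̄) = (-861/6.0)(6.70/1744.5).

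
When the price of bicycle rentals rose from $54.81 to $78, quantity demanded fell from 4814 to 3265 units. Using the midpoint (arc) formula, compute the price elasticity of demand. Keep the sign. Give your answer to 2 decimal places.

ΔQ = 3265 − 4814 = -1549; ΔP = 78 − 54.81 = 23.19.
Midpoints: P̄ = 66.41, Q̄ = 4039.5.
ε = (ΔQ/ΔP)(P̄/Q̄) = (-1549/23.19)(66.41/4039.5).

-1.10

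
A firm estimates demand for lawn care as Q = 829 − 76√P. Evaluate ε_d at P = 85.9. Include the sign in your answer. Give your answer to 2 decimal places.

-2.83

At P = 85.9, Q = 124.615.
dQ/dP = −76/(2√P) = -4.100.
ε = (dQ/dP)(P/Q) = (-4.100)(85.9/124.615).
|ε| > 1, so demand is elastic at this price.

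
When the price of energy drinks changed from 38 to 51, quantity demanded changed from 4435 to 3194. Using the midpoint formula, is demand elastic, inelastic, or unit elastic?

elastic

Arc ε ≈ -1.114.
|ε| = 1.11 > 1.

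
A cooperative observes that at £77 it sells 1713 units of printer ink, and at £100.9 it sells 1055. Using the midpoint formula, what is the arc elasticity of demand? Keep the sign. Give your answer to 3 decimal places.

ΔQ = 1055 − 1713 = -658; ΔP = 100.9 − 77 = 23.9.
Midpoints: P̄ = 88.95, Q̄ = 1384.0.
ε = (ΔQ/ΔP)(P̄/Q̄) = (-658/23.9)(88.95/1384.0).

-1.769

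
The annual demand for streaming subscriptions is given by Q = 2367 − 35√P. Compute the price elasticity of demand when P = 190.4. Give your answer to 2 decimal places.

-0.13

At P = 190.4, Q = 1884.051.
dQ/dP = −35/(2√P) = -1.268.
ε = (dQ/dP)(P/Q) = (-1.268)(190.4/1884.051).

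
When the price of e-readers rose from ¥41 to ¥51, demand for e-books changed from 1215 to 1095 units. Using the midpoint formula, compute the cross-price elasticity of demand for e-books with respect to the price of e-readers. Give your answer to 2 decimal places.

ΔQ_x = 1095 − 1215 = -120; ΔP_y = 51 − 41 = 10.
Midpoints: P̄_y = 46.00, Q̄_x = 1155.0.
ε_xy = (ΔQ_x/ΔP_y)(P̄_y/Q̄_x) = (-120/10)(46.00/1155.0).

-0.48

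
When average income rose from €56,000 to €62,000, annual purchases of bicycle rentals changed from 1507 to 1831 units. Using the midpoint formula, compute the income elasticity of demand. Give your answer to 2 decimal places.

ΔQ = 324, ΔI = 6000. Midpoints: Ī = 59,000, Q̄ = 1669.0.
ε_I = (ΔQ/ΔI)(Ī/Q̄) = (324/6000)(59000/1669.0).
ε_I > 0, so the good is normal.

1.91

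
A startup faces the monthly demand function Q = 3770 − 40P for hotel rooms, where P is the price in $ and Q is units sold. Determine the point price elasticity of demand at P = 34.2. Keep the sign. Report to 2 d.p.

At P = 34.2, Q = 2402.
dQ/dP = −40.
ε = (dQ/dP)(P/Q) = (-40)(34.2/2402).
|ε| < 1, so demand is inelastic at this price.

-0.57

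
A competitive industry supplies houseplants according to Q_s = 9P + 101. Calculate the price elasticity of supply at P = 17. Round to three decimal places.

At P = 17, Q_s = 254.
dQ_s/dP = 9.
ε_s = (dQ_s/dP)(P/Q_s) = (9)(17/254).

0.602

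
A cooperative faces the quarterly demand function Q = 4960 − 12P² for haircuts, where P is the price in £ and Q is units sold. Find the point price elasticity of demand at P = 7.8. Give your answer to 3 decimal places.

At P = 7.8, Q = 4229.920.
dQ/dP = −24P = -187.200.
ε = (dQ/dP)(P/Q) = (-187.200)(7.8/4229.920).
|ε| < 1, so demand is inelastic at this price.

-0.345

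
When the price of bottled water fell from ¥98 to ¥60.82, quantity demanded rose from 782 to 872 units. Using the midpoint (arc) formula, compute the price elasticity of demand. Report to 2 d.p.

ΔQ = 872 − 782 = 90; ΔP = 60.82 − 98 = -37.18.
Midpoints: P̄ = 79.41, Q̄ = 827.0.
ε = (ΔQ/ΔP)(P̄/Q̄) = (90/-37.18)(79.41/827.0).

-0.23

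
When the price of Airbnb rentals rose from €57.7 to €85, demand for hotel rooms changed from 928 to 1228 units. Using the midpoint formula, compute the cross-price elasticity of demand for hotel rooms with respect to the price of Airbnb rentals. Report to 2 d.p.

ΔQ_x = 1228 − 928 = 300; ΔP_y = 85 − 57.7 = 27.3.
Midpoints: P̄_y = 71.35, Q̄_x = 1078.0.
ε_xy = (ΔQ_x/ΔP_y)(P̄_y/Q̄_x) = (300/27.3)(71.35/1078.0).

0.73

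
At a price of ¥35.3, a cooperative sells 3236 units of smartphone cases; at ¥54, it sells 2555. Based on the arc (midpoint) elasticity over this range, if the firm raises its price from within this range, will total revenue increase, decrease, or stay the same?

Arc ε = (-681/18.7)(44.65/2895.5) ≈ -0.562.
|ε| = 0.56 < 1, so demand is inelastic. A price rise therefore raises total revenue.

increase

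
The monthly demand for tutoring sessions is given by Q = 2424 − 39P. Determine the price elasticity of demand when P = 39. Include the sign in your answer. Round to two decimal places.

At P = 39, Q = 903.
dQ/dP = −39.
ε = (dQ/dP)(P/Q) = (-39)(39/903).

-1.68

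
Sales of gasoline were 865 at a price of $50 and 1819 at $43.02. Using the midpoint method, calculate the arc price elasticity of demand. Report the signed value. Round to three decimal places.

-4.737

ΔQ = 1819 − 865 = 954; ΔP = 43.02 − 50 = -6.98.
Midpoints: P̄ = 46.51, Q̄ = 1342.0.
ε = (ΔQ/ΔP)(P̄/Q̄) = (954/-6.98)(46.51/1342.0).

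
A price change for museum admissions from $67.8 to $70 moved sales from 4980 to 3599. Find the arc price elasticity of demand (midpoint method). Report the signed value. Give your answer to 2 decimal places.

ΔQ = 3599 − 4980 = -1381; ΔP = 70 − 67.8 = 2.2.
Midpoints: P̄ = 68.90, Q̄ = 4289.5.
ε = (ΔQ/ΔP)(P̄/Q̄) = (-1381/2.2)(68.90/4289.5).

-10.08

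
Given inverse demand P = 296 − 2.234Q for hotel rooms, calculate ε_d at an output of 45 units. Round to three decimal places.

-1.944

At Q = 45, P = 296 − 2.234(45) = 195.47.
dP/dQ = −2.234, so dQ/dP = 1/(−2.234) = -0.448.
ε = (dQ/dP)(P/Q) = (-0.448)(195.47/45).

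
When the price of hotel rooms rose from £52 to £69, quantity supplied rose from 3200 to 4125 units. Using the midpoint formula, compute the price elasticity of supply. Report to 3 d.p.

ΔQ = 4125 − 3200 = 925; ΔP = 69 − 52 = 17.
Midpoints: P̄ = 60.50, Q̄ = 3662.5.
ε_s = (ΔQ/ΔP)(P̄/Q̄) = (925/17)(60.50/3662.5).

0.899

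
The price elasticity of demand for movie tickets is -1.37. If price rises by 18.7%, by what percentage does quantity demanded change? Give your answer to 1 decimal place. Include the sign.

-25.6%

%ΔQ ≈ ε × %ΔP = (-1.37)(18.7%) = -25.62%.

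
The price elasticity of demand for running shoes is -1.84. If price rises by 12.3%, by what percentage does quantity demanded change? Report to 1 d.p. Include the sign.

%ΔQ ≈ ε × %ΔP = (-1.84)(12.3%) = -22.63%.

-22.6%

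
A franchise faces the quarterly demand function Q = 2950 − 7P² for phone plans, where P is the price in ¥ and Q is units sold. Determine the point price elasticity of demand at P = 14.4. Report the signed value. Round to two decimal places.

At P = 14.4, Q = 1498.480.
dQ/dP = −14P = -201.600.
ε = (dQ/dP)(P/Q) = (-201.600)(14.4/1498.480).

-1.94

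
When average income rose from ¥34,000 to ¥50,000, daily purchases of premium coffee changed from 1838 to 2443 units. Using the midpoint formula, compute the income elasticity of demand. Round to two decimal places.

0.74

ΔQ = 605, ΔI = 16000. Midpoints: Ī = 42,000, Q̄ = 2140.5.
ε_I = (ΔQ/ΔI)(Ī/Q̄) = (605/16000)(42000/2140.5).
ε_I > 0, so the good is normal.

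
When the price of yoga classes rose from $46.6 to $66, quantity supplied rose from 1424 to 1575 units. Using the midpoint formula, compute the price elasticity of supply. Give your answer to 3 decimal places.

0.292

ΔQ = 1575 − 1424 = 151; ΔP = 66 − 46.6 = 19.4.
Midpoints: P̄ = 56.30, Q̄ = 1499.5.
ε_s = (ΔQ/ΔP)(P̄/Q̄) = (151/19.4)(56.30/1499.5).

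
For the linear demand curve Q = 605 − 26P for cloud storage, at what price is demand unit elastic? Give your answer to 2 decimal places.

11.63

For linear demand Q = a − bP, ε = −bP/(a − bP). |ε| = 1 when bP = a − bP, i.e. P = a/(2b).
P = 605/(2·26) = 605/52 = 11.6346.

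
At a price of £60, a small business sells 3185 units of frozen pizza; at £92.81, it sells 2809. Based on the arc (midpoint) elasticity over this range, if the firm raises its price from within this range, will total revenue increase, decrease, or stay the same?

increase

Arc ε = (-376/32.81)(76.41/2997.0) ≈ -0.292.
|ε| = 0.29 < 1, so demand is inelastic. A price rise therefore raises total revenue.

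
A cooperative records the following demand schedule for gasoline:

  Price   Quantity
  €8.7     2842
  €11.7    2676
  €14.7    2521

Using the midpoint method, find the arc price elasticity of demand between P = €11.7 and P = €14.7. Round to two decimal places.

At P = 11.7, Q = 2676; at P = 14.7, Q = 2521.
ΔQ = -155, ΔP = 3.0. Midpoints: P̄ = 13.20, Q̄ = 2598.5.
ε = (ΔQ/ΔP)(P̄/Q̄) = (-155/3.0)(13.20/2598.5).

-0.26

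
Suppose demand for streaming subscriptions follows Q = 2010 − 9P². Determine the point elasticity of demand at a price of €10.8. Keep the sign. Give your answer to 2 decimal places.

-2.19

At P = 10.8, Q = 960.240.
dQ/dP = −18P = -194.400.
ε = (dQ/dP)(P/Q) = (-194.400)(10.8/960.240).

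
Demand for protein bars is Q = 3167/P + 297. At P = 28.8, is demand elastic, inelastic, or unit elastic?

inelastic

Q = 406.965, dQ/dP = -3.818.
ε = (dQ/dP)(P/Q) ≈ -0.270.
|ε| = 0.27 < 1.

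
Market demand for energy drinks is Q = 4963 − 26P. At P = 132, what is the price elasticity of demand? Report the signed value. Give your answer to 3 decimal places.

At P = 132, Q = 1531.
dQ/dP = −26.
ε = (dQ/dP)(P/Q) = (-26)(132/1531).
|ε| > 1, so demand is elastic at this price.

-2.242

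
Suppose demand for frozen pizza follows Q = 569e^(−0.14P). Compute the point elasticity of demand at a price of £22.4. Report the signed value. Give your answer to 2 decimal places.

At P = 22.4, Q = 24.727.
dQ/dP = −0.14·569e^(−0.14P) = −0.14Q = -3.462.
ε = (dQ/dP)(P/Q) = (-3.462)(22.4/24.727).

-3.14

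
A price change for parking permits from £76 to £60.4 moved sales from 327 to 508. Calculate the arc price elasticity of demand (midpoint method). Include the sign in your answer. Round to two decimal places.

ΔQ = 508 − 327 = 181; ΔP = 60.4 − 76 = -15.6.
Midpoints: P̄ = 68.20, Q̄ = 417.5.
ε = (ΔQ/ΔP)(P̄/Q̄) = (181/-15.6)(68.20/417.5).

-1.90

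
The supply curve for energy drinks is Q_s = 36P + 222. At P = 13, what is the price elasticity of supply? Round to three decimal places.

At P = 13, Q_s = 690.
dQ_s/dP = 36.
ε_s = (dQ_s/dP)(P/Q_s) = (36)(13/690).

0.678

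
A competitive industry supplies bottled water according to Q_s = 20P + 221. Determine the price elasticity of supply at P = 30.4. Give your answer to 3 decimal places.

0.733

At P = 30.4, Q_s = 829.
dQ_s/dP = 20.
ε_s = (dQ_s/dP)(P/Q_s) = (20)(30.4/829).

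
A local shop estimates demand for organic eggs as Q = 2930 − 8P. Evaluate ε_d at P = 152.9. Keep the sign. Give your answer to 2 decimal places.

At P = 152.9, Q = 1706.800.
dQ/dP = −8.
ε = (dQ/dP)(P/Q) = (-8)(152.9/1706.800).
|ε| < 1, so demand is inelastic at this price.

-0.72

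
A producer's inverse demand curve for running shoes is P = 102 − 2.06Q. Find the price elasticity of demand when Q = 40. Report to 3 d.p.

At Q = 40, P = 102 − 2.06(40) = 19.60.
dP/dQ = −2.06, so dQ/dP = 1/(−2.06) = -0.485.
ε = (dQ/dP)(P/Q) = (-0.485)(19.60/40).

-0.238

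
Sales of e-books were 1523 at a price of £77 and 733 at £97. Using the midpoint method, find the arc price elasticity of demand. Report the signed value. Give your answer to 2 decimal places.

ΔQ = 733 − 1523 = -790; ΔP = 97 − 77 = 20.
Midpoints: P̄ = 87.00, Q̄ = 1128.0.
ε = (ΔQ/ΔP)(P̄/Q̄) = (-790/20)(87.00/1128.0).

-3.05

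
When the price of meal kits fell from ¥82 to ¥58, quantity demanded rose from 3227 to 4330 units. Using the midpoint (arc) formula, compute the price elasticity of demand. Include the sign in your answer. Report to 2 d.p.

-0.85

ΔQ = 4330 − 3227 = 1103; ΔP = 58 − 82 = -24.
Midpoints: P̄ = 70.00, Q̄ = 3778.5.
ε = (ΔQ/ΔP)(P̄/Q̄) = (1103/-24)(70.00/3778.5).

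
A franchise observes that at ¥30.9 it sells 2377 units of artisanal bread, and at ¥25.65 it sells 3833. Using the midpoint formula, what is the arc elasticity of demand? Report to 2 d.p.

ΔQ = 3833 − 2377 = 1456; ΔP = 25.65 − 30.9 = -5.25.
Midpoints: P̄ = 28.27, Q̄ = 3105.0.
ε = (ΔQ/ΔP)(P̄/Q̄) = (1456/-5.25)(28.27/3105.0).

-2.53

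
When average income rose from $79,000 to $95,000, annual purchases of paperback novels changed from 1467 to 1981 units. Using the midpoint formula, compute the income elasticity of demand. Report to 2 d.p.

ΔQ = 514, ΔI = 16000. Midpoints: Ī = 87,000, Q̄ = 1724.0.
ε_I = (ΔQ/ΔI)(Ī/Q̄) = (514/16000)(87000/1724.0).

1.62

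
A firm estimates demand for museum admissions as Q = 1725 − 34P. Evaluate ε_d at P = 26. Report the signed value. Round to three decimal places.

-1.051

At P = 26, Q = 841.
dQ/dP = −34.
ε = (dQ/dP)(P/Q) = (-34)(26/841).
|ε| > 1, so demand is elastic at this price.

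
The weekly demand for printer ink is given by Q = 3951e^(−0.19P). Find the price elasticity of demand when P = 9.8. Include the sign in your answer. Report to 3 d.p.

-1.862

At P = 9.8, Q = 613.834.
dQ/dP = −0.19·3951e^(−0.19P) = −0.19Q = -116.628.
ε = (dQ/dP)(P/Q) = (-116.628)(9.8/613.834).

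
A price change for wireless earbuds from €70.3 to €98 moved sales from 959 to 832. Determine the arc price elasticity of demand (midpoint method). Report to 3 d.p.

ΔQ = 832 − 959 = -127; ΔP = 98 − 70.3 = 27.7.
Midpoints: P̄ = 84.15, Q̄ = 895.5.
ε = (ΔQ/ΔP)(P̄/Q̄) = (-127/27.7)(84.15/895.5).

-0.431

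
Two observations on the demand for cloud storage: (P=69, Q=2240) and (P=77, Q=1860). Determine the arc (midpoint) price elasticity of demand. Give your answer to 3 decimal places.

-1.691

ΔQ = 1860 − 2240 = -380; ΔP = 77 − 69 = 8.
Midpoints: P̄ = 73.00, Q̄ = 2050.0.
ε = (ΔQ/ΔP)(P̄/Q̄) = (-380/8)(73.00/2050.0).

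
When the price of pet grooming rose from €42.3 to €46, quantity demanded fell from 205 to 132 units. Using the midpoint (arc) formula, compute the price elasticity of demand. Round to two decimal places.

-5.17

ΔQ = 132 − 205 = -73; ΔP = 46 − 42.3 = 3.7.
Midpoints: P̄ = 44.15, Q̄ = 168.5.
ε = (ΔQ/ΔP)(P̄/Q̄) = (-73/3.7)(44.15/168.5).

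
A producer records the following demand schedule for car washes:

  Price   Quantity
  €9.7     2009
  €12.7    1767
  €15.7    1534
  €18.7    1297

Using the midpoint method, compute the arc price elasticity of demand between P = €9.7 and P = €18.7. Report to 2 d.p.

At P = 9.7, Q = 2009; at P = 18.7, Q = 1297.
ΔQ = -712, ΔP = 9.0. Midpoints: P̄ = 14.20, Q̄ = 1653.0.
ε = (ΔQ/ΔP)(P̄/Q̄) = (-712/9.0)(14.20/1653.0).

-0.68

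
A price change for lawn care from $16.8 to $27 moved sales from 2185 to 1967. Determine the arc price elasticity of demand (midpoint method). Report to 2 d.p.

-0.23

ΔQ = 1967 − 2185 = -218; ΔP = 27 − 16.8 = 10.2.
Midpoints: P̄ = 21.90, Q̄ = 2076.0.
ε = (ΔQ/ΔP)(P̄/Q̄) = (-218/10.2)(21.90/2076.0).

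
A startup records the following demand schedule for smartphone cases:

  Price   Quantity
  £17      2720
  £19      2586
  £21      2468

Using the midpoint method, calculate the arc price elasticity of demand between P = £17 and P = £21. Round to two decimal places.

At P = 17, Q = 2720; at P = 21, Q = 2468.
ΔQ = -252, ΔP = 4. Midpoints: P̄ = 19.00, Q̄ = 2594.0.
ε = (ΔQ/ΔP)(P̄/Q̄) = (-252/4)(19.00/2594.0).

-0.46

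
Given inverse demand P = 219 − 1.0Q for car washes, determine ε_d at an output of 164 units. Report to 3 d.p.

At Q = 164, P = 219 − 1.0(164) = 55.00.
dP/dQ = −1.0, so dQ/dP = 1/(−1.0) = -1.000.
ε = (dQ/dP)(P/Q) = (-1.000)(55.00/164).

-0.335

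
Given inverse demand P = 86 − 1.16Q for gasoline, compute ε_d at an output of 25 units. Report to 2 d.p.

At Q = 25, P = 86 − 1.16(25) = 57.00.
dP/dQ = −1.16, so dQ/dP = 1/(−1.16) = -0.862.
ε = (dQ/dP)(P/Q) = (-0.862)(57.00/25).

-1.97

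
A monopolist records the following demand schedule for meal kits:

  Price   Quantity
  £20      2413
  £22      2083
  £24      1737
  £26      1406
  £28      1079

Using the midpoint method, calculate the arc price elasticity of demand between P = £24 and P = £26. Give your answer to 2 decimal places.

-2.63

At P = 24, Q = 1737; at P = 26, Q = 1406.
ΔQ = -331, ΔP = 2. Midpoints: P̄ = 25.00, Q̄ = 1571.5.
ε = (ΔQ/ΔP)(P̄/Q̄) = (-331/2)(25.00/1571.5).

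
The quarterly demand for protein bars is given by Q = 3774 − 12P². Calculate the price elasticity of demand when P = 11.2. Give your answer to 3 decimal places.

-1.327

At P = 11.2, Q = 2268.720.
dQ/dP = −24P = -268.800.
ε = (dQ/dP)(P/Q) = (-268.800)(11.2/2268.720).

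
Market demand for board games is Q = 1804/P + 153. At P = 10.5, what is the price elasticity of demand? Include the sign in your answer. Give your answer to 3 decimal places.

-0.529

At P = 10.5, Q = 324.810.
dQ/dP = −1804/P² = -16.363.
ε = (dQ/dP)(P/Q) = (-16.363)(10.5/324.810).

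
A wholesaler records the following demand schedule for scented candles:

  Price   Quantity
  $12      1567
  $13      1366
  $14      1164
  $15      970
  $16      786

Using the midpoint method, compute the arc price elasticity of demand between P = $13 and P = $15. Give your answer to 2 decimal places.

-2.37

At P = 13, Q = 1366; at P = 15, Q = 970.
ΔQ = -396, ΔP = 2. Midpoints: P̄ = 14.00, Q̄ = 1168.0.
ε = (ΔQ/ΔP)(P̄/Q̄) = (-396/2)(14.00/1168.0).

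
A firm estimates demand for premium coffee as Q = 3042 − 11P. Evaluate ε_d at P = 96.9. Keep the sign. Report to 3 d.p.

At P = 96.9, Q = 1976.100.
dQ/dP = −11.
ε = (dQ/dP)(P/Q) = (-11)(96.9/1976.100).
|ε| < 1, so demand is inelastic at this price.

-0.539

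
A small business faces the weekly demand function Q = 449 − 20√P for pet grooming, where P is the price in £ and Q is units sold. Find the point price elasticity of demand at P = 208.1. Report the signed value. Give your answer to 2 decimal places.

-0.90

At P = 208.1, Q = 160.487.
dQ/dP = −20/(2√P) = -0.693.
ε = (dQ/dP)(P/Q) = (-0.693)(208.1/160.487).
|ε| < 1, so demand is inelastic at this price.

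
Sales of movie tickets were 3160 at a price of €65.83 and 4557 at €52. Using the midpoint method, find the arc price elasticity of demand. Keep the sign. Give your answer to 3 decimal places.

ΔQ = 4557 − 3160 = 1397; ΔP = 52 − 65.83 = -13.83.
Midpoints: P̄ = 58.91, Q̄ = 3858.5.
ε = (ΔQ/ΔP)(P̄/Q̄) = (1397/-13.83)(58.91/3858.5).

-1.542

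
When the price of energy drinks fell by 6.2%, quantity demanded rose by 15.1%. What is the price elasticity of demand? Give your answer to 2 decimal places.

-2.44

ε = %ΔQ / %ΔP = (15.1)/(-6.2) = -2.435.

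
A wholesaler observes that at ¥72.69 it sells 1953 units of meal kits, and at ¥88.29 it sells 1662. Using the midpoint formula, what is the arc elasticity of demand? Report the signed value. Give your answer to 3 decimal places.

ΔQ = 1662 − 1953 = -291; ΔP = 88.29 − 72.69 = 15.6.
Midpoints: P̄ = 80.49, Q̄ = 1807.5.
ε = (ΔQ/ΔP)(P̄/Q̄) = (-291/15.6)(80.49/1807.5).

-0.831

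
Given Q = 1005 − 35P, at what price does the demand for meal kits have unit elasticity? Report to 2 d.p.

14.36

For linear demand Q = a − bP, ε = −bP/(a − bP). |ε| = 1 when bP = a − bP, i.e. P = a/(2b).
P = 1005/(2·35) = 1005/70 = 14.3571.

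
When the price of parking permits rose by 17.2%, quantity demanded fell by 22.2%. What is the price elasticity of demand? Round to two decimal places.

ε = %ΔQ / %ΔP = (-22.2)/(17.2) = -1.291.

-1.29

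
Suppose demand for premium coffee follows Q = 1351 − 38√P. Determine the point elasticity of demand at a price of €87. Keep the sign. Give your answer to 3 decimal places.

-0.178

At P = 87, Q = 996.560.
dQ/dP = −38/(2√P) = -2.037.
ε = (dQ/dP)(P/Q) = (-2.037)(87/996.560).
|ε| < 1, so demand is inelastic at this price.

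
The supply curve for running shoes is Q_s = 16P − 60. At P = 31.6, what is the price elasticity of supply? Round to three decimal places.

At P = 31.6, Q_s = 445.60.
dQ_s/dP = 16.
ε_s = (dQ_s/dP)(P/Q_s) = (16)(31.6/445.60).

1.135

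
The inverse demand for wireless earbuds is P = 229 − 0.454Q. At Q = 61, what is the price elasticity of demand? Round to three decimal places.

-7.269

At Q = 61, P = 229 − 0.454(61) = 201.31.
dP/dQ = −0.454, so dQ/dP = 1/(−0.454) = -2.203.
ε = (dQ/dP)(P/Q) = (-2.203)(201.31/61).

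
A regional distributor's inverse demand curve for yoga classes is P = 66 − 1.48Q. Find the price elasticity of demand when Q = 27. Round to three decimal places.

At Q = 27, P = 66 − 1.48(27) = 26.04.
dP/dQ = −1.48, so dQ/dP = 1/(−1.48) = -0.676.
ε = (dQ/dP)(P/Q) = (-0.676)(26.04/27).

-0.652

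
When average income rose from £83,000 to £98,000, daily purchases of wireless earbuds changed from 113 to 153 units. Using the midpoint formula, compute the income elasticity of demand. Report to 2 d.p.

ΔQ = 40, ΔI = 15000. Midpoints: Ī = 90,500, Q̄ = 133.0.
ε_I = (ΔQ/ΔI)(Ī/Q̄) = (40/15000)(90500/133.0).
ε_I > 0, so the good is normal.

1.81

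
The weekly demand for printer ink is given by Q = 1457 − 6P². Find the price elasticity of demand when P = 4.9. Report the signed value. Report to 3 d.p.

-0.219

At P = 4.9, Q = 1312.940.
dQ/dP = −12P = -58.800.
ε = (dQ/dP)(P/Q) = (-58.800)(4.9/1312.940).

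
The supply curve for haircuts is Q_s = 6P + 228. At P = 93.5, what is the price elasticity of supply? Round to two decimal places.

0.71

At P = 93.5, Q_s = 789.
dQ_s/dP = 6.
ε_s = (dQ_s/dP)(P/Q_s) = (6)(93.5/789).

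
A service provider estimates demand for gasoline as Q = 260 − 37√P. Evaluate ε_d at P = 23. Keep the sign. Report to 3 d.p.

At P = 23, Q = 82.554.
dQ/dP = −37/(2√P) = -3.858.
ε = (dQ/dP)(P/Q) = (-3.858)(23/82.554).
|ε| > 1, so demand is elastic at this price.

-1.075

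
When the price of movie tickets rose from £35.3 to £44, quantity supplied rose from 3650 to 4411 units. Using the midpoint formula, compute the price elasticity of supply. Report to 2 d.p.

ΔQ = 4411 − 3650 = 761; ΔP = 44 − 35.3 = 8.7.
Midpoints: P̄ = 39.65, Q̄ = 4030.5.
ε_s = (ΔQ/ΔP)(P̄/Q̄) = (761/8.7)(39.65/4030.5).

0.86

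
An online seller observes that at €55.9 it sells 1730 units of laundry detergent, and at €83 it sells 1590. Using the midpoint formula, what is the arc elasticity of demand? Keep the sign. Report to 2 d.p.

ΔQ = 1590 − 1730 = -140; ΔP = 83 − 55.9 = 27.1.
Midpoints: P̄ = 69.45, Q̄ = 1660.0.
ε = (ΔQ/ΔP)(P̄/Q̄) = (-140/27.1)(69.45/1660.0).

-0.22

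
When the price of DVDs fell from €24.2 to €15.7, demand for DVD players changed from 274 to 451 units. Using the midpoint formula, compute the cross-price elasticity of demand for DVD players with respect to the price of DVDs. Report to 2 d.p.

ΔQ_x = 451 − 274 = 177; ΔP_y = 15.7 − 24.2 = -8.5.
Midpoints: P̄_y = 19.95, Q̄_x = 362.5.
ε_xy = (ΔQ_x/ΔP_y)(P̄_y/Q̄_x) = (177/-8.5)(19.95/362.5).
ε_xy < 0, so the goods are complements.

-1.15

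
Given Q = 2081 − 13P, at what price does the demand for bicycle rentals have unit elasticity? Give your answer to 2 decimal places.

For linear demand Q = a − bP, ε = −bP/(a − bP). |ε| = 1 when bP = a − bP, i.e. P = a/(2b).
P = 2081/(2·13) = 2081/26 = 80.0385.

80.04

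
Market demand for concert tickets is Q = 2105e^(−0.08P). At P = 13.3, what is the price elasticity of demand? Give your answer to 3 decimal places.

-1.064

At P = 13.3, Q = 726.378.
dQ/dP = −0.08·2105e^(−0.08P) = −0.08Q = -58.110.
ε = (dQ/dP)(P/Q) = (-58.110)(13.3/726.378).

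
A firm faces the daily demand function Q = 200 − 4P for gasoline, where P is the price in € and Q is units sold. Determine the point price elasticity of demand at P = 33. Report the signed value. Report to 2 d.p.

-1.94

At P = 33, Q = 68.
dQ/dP = −4.
ε = (dQ/dP)(P/Q) = (-4)(33/68).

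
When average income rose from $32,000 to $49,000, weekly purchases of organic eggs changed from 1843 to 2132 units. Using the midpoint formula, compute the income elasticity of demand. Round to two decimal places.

ΔQ = 289, ΔI = 17000. Midpoints: Ī = 40,500, Q̄ = 1987.5.
ε_I = (ΔQ/ΔI)(Ī/Q̄) = (289/17000)(40500/1987.5).
ε_I > 0, so the good is normal.

0.35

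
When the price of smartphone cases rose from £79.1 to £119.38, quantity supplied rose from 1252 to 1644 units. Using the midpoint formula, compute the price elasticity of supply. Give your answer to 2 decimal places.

0.67

ΔQ = 1644 − 1252 = 392; ΔP = 119.38 − 79.1 = 40.28.
Midpoints: P̄ = 99.24, Q̄ = 1448.0.
ε_s = (ΔQ/ΔP)(P̄/Q̄) = (392/40.28)(99.24/1448.0).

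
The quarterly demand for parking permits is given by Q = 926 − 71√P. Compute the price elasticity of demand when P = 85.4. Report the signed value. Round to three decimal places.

-1.216

At P = 85.4, Q = 269.874.
dQ/dP = −71/(2√P) = -3.841.
ε = (dQ/dP)(P/Q) = (-3.841)(85.4/269.874).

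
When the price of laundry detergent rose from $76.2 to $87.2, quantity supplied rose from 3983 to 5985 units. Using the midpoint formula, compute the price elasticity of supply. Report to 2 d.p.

ΔQ = 5985 − 3983 = 2002; ΔP = 87.2 − 76.2 = 11.
Midpoints: P̄ = 81.70, Q̄ = 4984.0.
ε_s = (ΔQ/ΔP)(P̄/Q̄) = (2002/11)(81.70/4984.0).

2.98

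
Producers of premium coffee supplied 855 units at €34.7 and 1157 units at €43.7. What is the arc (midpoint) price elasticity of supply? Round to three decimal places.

ΔQ = 1157 − 855 = 302; ΔP = 43.7 − 34.7 = 9.
Midpoints: P̄ = 39.20, Q̄ = 1006.0.
ε_s = (ΔQ/ΔP)(P̄/Q̄) = (302/9)(39.20/1006.0).

1.308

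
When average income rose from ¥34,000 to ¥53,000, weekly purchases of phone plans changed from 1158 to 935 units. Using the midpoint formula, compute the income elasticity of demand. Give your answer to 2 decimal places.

-0.49

ΔQ = -223, ΔI = 19000. Midpoints: Ī = 43,500, Q̄ = 1046.5.
ε_I = (ΔQ/ΔI)(Ī/Q̄) = (-223/19000)(43500/1046.5).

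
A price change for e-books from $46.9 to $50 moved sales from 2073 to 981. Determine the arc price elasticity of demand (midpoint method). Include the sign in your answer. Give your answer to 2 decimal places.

ΔQ = 981 − 2073 = -1092; ΔP = 50 − 46.9 = 3.1.
Midpoints: P̄ = 48.45, Q̄ = 1527.0.
ε = (ΔQ/ΔP)(P̄/Q̄) = (-1092/3.1)(48.45/1527.0).

-11.18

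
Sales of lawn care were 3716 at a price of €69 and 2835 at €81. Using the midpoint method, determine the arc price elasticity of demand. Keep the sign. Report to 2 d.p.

ΔQ = 2835 − 3716 = -881; ΔP = 81 − 69 = 12.
Midpoints: P̄ = 75.00, Q̄ = 3275.5.
ε = (ΔQ/ΔP)(P̄/Q̄) = (-881/12)(75.00/3275.5).

-1.68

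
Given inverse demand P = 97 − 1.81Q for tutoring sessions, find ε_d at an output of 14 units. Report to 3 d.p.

At Q = 14, P = 97 − 1.81(14) = 71.66.
dP/dQ = −1.81, so dQ/dP = 1/(−1.81) = -0.552.
ε = (dQ/dP)(P/Q) = (-0.552)(71.66/14).

-2.828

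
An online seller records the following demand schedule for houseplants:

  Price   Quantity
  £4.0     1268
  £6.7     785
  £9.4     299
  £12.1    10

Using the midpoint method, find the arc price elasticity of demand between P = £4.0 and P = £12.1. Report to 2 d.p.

-1.96

At P = 4.0, Q = 1268; at P = 12.1, Q = 10.
ΔQ = -1258, ΔP = 8.1. Midpoints: P̄ = 8.05, Q̄ = 639.0.
ε = (ΔQ/ΔP)(P̄/Q̄) = (-1258/8.1)(8.05/639.0).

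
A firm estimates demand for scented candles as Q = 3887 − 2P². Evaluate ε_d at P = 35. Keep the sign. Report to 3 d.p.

At P = 35, Q = 1437.
dQ/dP = −4P = -140.
ε = (dQ/dP)(P/Q) = (-140)(35/1437).

-3.410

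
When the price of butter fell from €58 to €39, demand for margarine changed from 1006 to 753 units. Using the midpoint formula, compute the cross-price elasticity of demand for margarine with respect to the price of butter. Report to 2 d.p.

ΔQ_x = 753 − 1006 = -253; ΔP_y = 39 − 58 = -19.
Midpoints: P̄_y = 48.50, Q̄_x = 879.5.
ε_xy = (ΔQ_x/ΔP_y)(P̄_y/Q̄_x) = (-253/-19)(48.50/879.5).
ε_xy > 0, so the goods are substitutes.

0.73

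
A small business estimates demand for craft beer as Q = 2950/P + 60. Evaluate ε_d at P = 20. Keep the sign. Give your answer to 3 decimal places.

-0.711

At P = 20, Q = 207.500.
dQ/dP = −2950/P² = -7.375.
ε = (dQ/dP)(P/Q) = (-7.375)(20/207.500).
|ε| < 1, so demand is inelastic at this price.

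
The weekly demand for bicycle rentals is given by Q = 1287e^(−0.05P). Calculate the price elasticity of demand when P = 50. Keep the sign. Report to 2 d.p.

At P = 50, Q = 105.643.
dQ/dP = −0.05·1287e^(−0.05P) = −0.05Q = -5.282.
ε = (dQ/dP)(P/Q) = (-5.282)(50/105.643).

-2.50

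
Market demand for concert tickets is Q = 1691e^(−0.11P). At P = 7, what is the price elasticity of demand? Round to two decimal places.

At P = 7, Q = 782.955.
dQ/dP = −0.11·1691e^(−0.11P) = −0.11Q = -86.125.
ε = (dQ/dP)(P/Q) = (-86.125)(7/782.955).
|ε| < 1, so demand is inelastic at this price.

-0.77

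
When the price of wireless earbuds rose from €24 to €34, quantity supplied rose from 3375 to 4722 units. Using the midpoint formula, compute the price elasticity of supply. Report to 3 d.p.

ΔQ = 4722 − 3375 = 1347; ΔP = 34 − 24 = 10.
Midpoints: P̄ = 29.00, Q̄ = 4048.5.
ε_s = (ΔQ/ΔP)(P̄/Q̄) = (1347/10)(29.00/4048.5).

0.965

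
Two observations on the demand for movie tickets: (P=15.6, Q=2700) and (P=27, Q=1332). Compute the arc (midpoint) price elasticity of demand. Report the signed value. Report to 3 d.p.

-1.268

ΔQ = 1332 − 2700 = -1368; ΔP = 27 − 15.6 = 11.4.
Midpoints: P̄ = 21.30, Q̄ = 2016.0.
ε = (ΔQ/ΔP)(P̄/Q̄) = (-1368/11.4)(21.30/2016.0).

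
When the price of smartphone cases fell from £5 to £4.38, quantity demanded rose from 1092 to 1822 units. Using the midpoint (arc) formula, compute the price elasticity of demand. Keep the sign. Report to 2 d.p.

-3.79

ΔQ = 1822 − 1092 = 730; ΔP = 4.38 − 5 = -0.62.
Midpoints: P̄ = 4.69, Q̄ = 1457.0.
ε = (ΔQ/ΔP)(P̄/Q̄) = (730/-0.62)(4.69/1457.0).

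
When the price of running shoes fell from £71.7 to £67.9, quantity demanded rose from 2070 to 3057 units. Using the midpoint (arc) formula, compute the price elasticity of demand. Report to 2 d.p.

-7.07

ΔQ = 3057 − 2070 = 987; ΔP = 67.9 − 71.7 = -3.8.
Midpoints: P̄ = 69.80, Q̄ = 2563.5.
ε = (ΔQ/ΔP)(P̄/Q̄) = (987/-3.8)(69.80/2563.5).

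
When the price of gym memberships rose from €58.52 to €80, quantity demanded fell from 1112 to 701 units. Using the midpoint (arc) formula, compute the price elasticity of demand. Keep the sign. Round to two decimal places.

ΔQ = 701 − 1112 = -411; ΔP = 80 − 58.52 = 21.48.
Midpoints: P̄ = 69.26, Q̄ = 906.5.
ε = (ΔQ/ΔP)(P̄/Q̄) = (-411/21.48)(69.26/906.5).

-1.46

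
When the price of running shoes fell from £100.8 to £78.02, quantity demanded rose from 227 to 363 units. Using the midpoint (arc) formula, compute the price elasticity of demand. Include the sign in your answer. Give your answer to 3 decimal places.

-1.809

ΔQ = 363 − 227 = 136; ΔP = 78.02 − 100.8 = -22.78.
Midpoints: P̄ = 89.41, Q̄ = 295.0.
ε = (ΔQ/ΔP)(P̄/Q̄) = (136/-22.78)(89.41/295.0).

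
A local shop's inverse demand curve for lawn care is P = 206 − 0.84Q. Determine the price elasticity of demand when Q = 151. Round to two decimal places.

At Q = 151, P = 206 − 0.84(151) = 79.16.
dP/dQ = −0.84, so dQ/dP = 1/(−0.84) = -1.190.
ε = (dQ/dP)(P/Q) = (-1.190)(79.16/151).

-0.62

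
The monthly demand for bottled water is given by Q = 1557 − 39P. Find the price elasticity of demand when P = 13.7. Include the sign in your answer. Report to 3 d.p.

-0.522

At P = 13.7, Q = 1022.700.
dQ/dP = −39.
ε = (dQ/dP)(P/Q) = (-39)(13.7/1022.700).
|ε| < 1, so demand is inelastic at this price.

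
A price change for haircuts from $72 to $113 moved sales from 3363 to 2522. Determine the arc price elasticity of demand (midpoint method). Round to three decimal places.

-0.645

ΔQ = 2522 − 3363 = -841; ΔP = 113 − 72 = 41.
Midpoints: P̄ = 92.50, Q̄ = 2942.5.
ε = (ΔQ/ΔP)(P̄/Q̄) = (-841/41)(92.50/2942.5).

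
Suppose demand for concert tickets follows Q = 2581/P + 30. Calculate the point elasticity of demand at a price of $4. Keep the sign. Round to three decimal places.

At P = 4, Q = 675.250.
dQ/dP = −2581/P² = -161.312.
ε = (dQ/dP)(P/Q) = (-161.312)(4/675.250).
|ε| < 1, so demand is inelastic at this price.

-0.956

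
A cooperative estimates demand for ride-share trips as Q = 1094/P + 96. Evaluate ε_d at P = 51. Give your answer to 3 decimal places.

-0.183

At P = 51, Q = 117.451.
dQ/dP = −1094/P² = -0.421.
ε = (dQ/dP)(P/Q) = (-0.421)(51/117.451).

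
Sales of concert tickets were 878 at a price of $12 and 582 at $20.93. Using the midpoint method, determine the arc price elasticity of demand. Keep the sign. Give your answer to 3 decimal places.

-0.748

ΔQ = 582 − 878 = -296; ΔP = 20.93 − 12 = 8.93.
Midpoints: P̄ = 16.46, Q̄ = 730.0.
ε = (ΔQ/ΔP)(P̄/Q̄) = (-296/8.93)(16.46/730.0).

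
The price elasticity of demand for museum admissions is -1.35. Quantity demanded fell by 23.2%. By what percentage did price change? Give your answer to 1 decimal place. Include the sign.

%ΔP ≈ %ΔQ / ε = (-23.2%)/(-1.35) = 17.19%.

17.2%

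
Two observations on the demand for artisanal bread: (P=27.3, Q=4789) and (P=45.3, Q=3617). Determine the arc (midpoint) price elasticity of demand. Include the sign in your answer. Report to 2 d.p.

ΔQ = 3617 − 4789 = -1172; ΔP = 45.3 − 27.3 = 18.0.
Midpoints: P̄ = 36.30, Q̄ = 4203.0.
ε = (ΔQ/ΔP)(P̄/Q̄) = (-1172/18.0)(36.30/4203.0).

-0.56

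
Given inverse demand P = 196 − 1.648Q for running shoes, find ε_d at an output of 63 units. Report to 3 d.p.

-0.888

At Q = 63, P = 196 − 1.648(63) = 92.18.
dP/dQ = −1.648, so dQ/dP = 1/(−1.648) = -0.607.
ε = (dQ/dP)(P/Q) = (-0.607)(92.18/63).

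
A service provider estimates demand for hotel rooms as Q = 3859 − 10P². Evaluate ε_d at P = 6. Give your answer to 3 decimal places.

-0.206

At P = 6, Q = 3499.
dQ/dP = −20P = -120.
ε = (dQ/dP)(P/Q) = (-120)(6/3499).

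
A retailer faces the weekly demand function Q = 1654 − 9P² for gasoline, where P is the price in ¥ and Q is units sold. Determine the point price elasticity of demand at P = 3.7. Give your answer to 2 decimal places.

At P = 3.7, Q = 1530.790.
dQ/dP = −18P = -66.600.
ε = (dQ/dP)(P/Q) = (-66.600)(3.7/1530.790).

-0.16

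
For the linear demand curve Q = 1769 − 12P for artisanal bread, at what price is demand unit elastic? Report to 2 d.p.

For linear demand Q = a − bP, ε = −bP/(a − bP). |ε| = 1 when bP = a − bP, i.e. P = a/(2b).
P = 1769/(2·12) = 1769/24 = 73.7083.

73.71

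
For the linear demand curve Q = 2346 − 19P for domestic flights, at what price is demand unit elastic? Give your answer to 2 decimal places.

61.74

For linear demand Q = a − bP, ε = −bP/(a − bP). |ε| = 1 when bP = a − bP, i.e. P = a/(2b).
P = 2346/(2·19) = 2346/38 = 61.7368.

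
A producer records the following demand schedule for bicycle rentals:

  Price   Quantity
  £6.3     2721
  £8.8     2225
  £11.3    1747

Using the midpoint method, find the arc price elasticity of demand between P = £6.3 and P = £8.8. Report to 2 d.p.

-0.61

At P = 6.3, Q = 2721; at P = 8.8, Q = 2225.
ΔQ = -496, ΔP = 2.5. Midpoints: P̄ = 7.55, Q̄ = 2473.0.
ε = (ΔQ/ΔP)(P̄/Q̄) = (-496/2.5)(7.55/2473.0).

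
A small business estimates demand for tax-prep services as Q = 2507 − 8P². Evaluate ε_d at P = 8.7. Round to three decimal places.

-0.637

At P = 8.7, Q = 1901.480.
dQ/dP = −16P = -139.200.
ε = (dQ/dP)(P/Q) = (-139.200)(8.7/1901.480).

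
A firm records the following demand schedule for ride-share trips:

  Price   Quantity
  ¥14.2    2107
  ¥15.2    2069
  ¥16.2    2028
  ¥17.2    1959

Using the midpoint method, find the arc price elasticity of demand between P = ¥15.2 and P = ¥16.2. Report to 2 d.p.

-0.31

At P = 15.2, Q = 2069; at P = 16.2, Q = 2028.
ΔQ = -41, ΔP = 1.0. Midpoints: P̄ = 15.70, Q̄ = 2048.5.
ε = (ΔQ/ΔP)(P̄/Q̄) = (-41/1.0)(15.70/2048.5).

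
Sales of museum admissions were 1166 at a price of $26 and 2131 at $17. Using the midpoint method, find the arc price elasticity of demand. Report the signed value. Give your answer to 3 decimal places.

-1.398

ΔQ = 2131 − 1166 = 965; ΔP = 17 − 26 = -9.
Midpoints: P̄ = 21.50, Q̄ = 1648.5.
ε = (ΔQ/ΔP)(P̄/Q̄) = (965/-9)(21.50/1648.5).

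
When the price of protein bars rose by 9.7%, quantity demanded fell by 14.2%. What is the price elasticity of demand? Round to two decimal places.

ε = %ΔQ / %ΔP = (-14.2)/(9.7) = -1.464.

-1.46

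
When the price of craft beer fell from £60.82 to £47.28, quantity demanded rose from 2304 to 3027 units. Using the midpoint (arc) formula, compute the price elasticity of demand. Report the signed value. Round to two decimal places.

ΔQ = 3027 − 2304 = 723; ΔP = 47.28 − 60.82 = -13.54.
Midpoints: P̄ = 54.05, Q̄ = 2665.5.
ε = (ΔQ/ΔP)(P̄/Q̄) = (723/-13.54)(54.05/2665.5).

-1.08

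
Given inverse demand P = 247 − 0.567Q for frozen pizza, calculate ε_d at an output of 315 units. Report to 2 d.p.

At Q = 315, P = 247 − 0.567(315) = 68.40.
dP/dQ = −0.567, so dQ/dP = 1/(−0.567) = -1.764.
ε = (dQ/dP)(P/Q) = (-1.764)(68.40/315).

-0.38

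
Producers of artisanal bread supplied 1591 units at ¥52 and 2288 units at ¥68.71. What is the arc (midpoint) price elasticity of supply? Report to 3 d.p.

ΔQ = 2288 − 1591 = 697; ΔP = 68.71 − 52 = 16.71.
Midpoints: P̄ = 60.35, Q̄ = 1939.5.
ε_s = (ΔQ/ΔP)(P̄/Q̄) = (697/16.71)(60.35/1939.5).

1.298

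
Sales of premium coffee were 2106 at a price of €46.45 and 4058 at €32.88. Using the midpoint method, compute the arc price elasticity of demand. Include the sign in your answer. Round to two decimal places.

-1.85

ΔQ = 4058 − 2106 = 1952; ΔP = 32.88 − 46.45 = -13.57.
Midpoints: P̄ = 39.67, Q̄ = 3082.0.
ε = (ΔQ/ΔP)(P̄/Q̄) = (1952/-13.57)(39.67/3082.0).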